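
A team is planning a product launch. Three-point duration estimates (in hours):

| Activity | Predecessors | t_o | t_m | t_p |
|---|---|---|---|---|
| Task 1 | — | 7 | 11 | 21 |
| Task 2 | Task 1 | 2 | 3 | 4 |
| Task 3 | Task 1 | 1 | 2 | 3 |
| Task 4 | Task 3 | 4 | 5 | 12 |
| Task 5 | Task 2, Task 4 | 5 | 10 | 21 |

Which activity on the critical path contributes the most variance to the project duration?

Task 5

te_Task 1 = (7 + 4·11 + 21)/6 = 72/6 = 12; σ²_Task 1 = ((21−7)/6)² = 5.444
te_Task 2 = (2 + 4·3 + 4)/6 = 18/6 = 3; σ²_Task 2 = ((4−2)/6)² = 0.111
te_Task 3 = (1 + 4·2 + 3)/6 = 12/6 = 2; σ²_Task 3 = ((3−1)/6)² = 0.111
te_Task 4 = (4 + 4·5 + 12)/6 = 36/6 = 6; σ²_Task 4 = ((12−4)/6)² = 1.778
te_Task 5 = (5 + 4·10 + 21)/6 = 66/6 = 11; σ²_Task 5 = ((21−5)/6)² = 7.111

Forward pass:
ES_Task 1 = 0; EF_Task 1 = 12
ES_Task 2 = 12; EF_Task 2 = 12+3 = 15
ES_Task 3 = 12; EF_Task 3 = 12+2 = 14
ES_Task 4 = 14; EF_Task 4 = 14+6 = 20
ES_Task 5 = max(EF_Task 2=15, EF_Task 4=20) = 20; EF_Task 5 = 20+11 = 31
Expected project duration μ = 31 hours. Critical path: Task 1 → Task 3 → Task 4 → Task 5.

Variances on critical path: σ²_Task 1=5.444, σ²_Task 3=0.111, σ²_Task 4=1.778, σ²_Task 5=7.111.
Largest is σ²_Task 5 = 7.111.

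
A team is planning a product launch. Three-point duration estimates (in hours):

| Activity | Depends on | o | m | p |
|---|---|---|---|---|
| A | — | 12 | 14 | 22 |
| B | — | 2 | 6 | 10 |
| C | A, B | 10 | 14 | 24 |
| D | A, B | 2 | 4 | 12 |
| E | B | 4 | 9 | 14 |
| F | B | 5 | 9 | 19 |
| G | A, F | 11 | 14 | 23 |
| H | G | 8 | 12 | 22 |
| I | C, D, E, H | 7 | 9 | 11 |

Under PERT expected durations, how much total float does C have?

te_A = (12 + 4·14 + 22)/6 = 90/6 = 15
te_B = (2 + 4·6 + 10)/6 = 36/6 = 6
te_C = (10 + 4·14 + 24)/6 = 90/6 = 15
te_D = (2 + 4·4 + 12)/6 = 30/6 = 5
te_E = (4 + 4·9 + 14)/6 = 54/6 = 9
te_F = (5 + 4·9 + 19)/6 = 60/6 = 10
te_G = (11 + 4·14 + 23)/6 = 90/6 = 15
te_H = (8 + 4·12 + 22)/6 = 78/6 = 13
te_I = (7 + 4·9 + 11)/6 = 54/6 = 9

Forward pass:
ES_A = 0; EF_A = 15
ES_B = 0; EF_B = 6
ES_C = max(EF_A=15, EF_B=6) = 15; EF_C = 15+15 = 30
ES_D = max(EF_A=15, EF_B=6) = 15; EF_D = 15+5 = 20
ES_E = 6; EF_E = 6+9 = 15
ES_F = 6; EF_F = 6+10 = 16
ES_G = max(EF_A=15, EF_F=16) = 16; EF_G = 16+15 = 31
ES_H = 31; EF_H = 31+13 = 44
ES_I = max(EF_C=30, EF_D=20, EF_E=15, EF_H=44) = 44; EF_I = 44+9 = 53
Expected project duration μ = 53 hours. Critical path: B → F → G → H → I.

Backward pass:
LF_I = 53; LS_I = 53−9 = 44
LF_H = LS_I = 44; LS_H = 44−13 = 31
LF_G = LS_H = 31; LS_G = 31−15 = 16
LF_F = LS_G = 16; LS_F = 16−10 = 6
LF_E = LS_I = 44; LS_E = 44−9 = 35
LF_D = LS_I = 44; LS_D = 44−5 = 39
LF_C = LS_I = 44; LS_C = 44−15 = 29
LF_B = min(LS_C=29, LS_D=39, LS_E=35, LS_F=6) = 6; LS_B = 6−6 = 0
LF_A = min(LS_C=29, LS_D=39, LS_G=16) = 16; LS_A = 16−15 = 1
Slack_C = LS_C − ES_C = 29 − 15 = 14

14 hours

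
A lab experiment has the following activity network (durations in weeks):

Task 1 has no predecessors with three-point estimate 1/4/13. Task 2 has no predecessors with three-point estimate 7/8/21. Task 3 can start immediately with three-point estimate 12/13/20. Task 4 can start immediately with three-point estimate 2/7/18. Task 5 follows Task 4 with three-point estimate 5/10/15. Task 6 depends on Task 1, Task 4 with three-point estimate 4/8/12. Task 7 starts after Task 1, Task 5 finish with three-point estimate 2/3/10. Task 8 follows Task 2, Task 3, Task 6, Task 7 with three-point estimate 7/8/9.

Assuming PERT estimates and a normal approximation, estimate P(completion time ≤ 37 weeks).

te_Task 1 = (1 + 4·4 + 13)/6 = 30/6 = 5; σ²_Task 1 = ((13−1)/6)² = 4.000
te_Task 2 = (7 + 4·8 + 21)/6 = 60/6 = 10; σ²_Task 2 = ((21−7)/6)² = 5.444
te_Task 3 = (12 + 4·13 + 20)/6 = 84/6 = 14; σ²_Task 3 = ((20−12)/6)² = 1.778
te_Task 4 = (2 + 4·7 + 18)/6 = 48/6 = 8; σ²_Task 4 = ((18−2)/6)² = 7.111
te_Task 5 = (5 + 4·10 + 15)/6 = 60/6 = 10; σ²_Task 5 = ((15−5)/6)² = 2.778
te_Task 6 = (4 + 4·8 + 12)/6 = 48/6 = 8; σ²_Task 6 = ((12−4)/6)² = 1.778
te_Task 7 = (2 + 4·3 + 10)/6 = 24/6 = 4; σ²_Task 7 = ((10−2)/6)² = 1.778
te_Task 8 = (7 + 4·8 + 9)/6 = 48/6 = 8; σ²_Task 8 = ((9−7)/6)² = 0.111

Forward pass:
ES_Task 1 = 0; EF_Task 1 = 5
ES_Task 2 = 0; EF_Task 2 = 10
ES_Task 3 = 0; EF_Task 3 = 14
ES_Task 4 = 0; EF_Task 4 = 8
ES_Task 5 = 8; EF_Task 5 = 8+10 = 18
ES_Task 6 = max(EF_Task 1=5, EF_Task 4=8) = 8; EF_Task 6 = 8+8 = 16
ES_Task 7 = max(EF_Task 1=5, EF_Task 5=18) = 18; EF_Task 7 = 18+4 = 22
ES_Task 8 = max(EF_Task 2=10, EF_Task 3=14, EF_Task 6=16, EF_Task 7=22) = 22; EF_Task 8 = 22+8 = 30
Expected project duration μ = 30 weeks. Critical path: Task 4 → Task 5 → Task 7 → Task 8.

Variance along critical path = 7.111 + 2.778 + 1.778 + 0.111 = 11.778; σ = √11.778 = 3.432 weeks.
Z = (37 − 30) / 3.432 = 2.040
P(T ≤ 37) = Φ(2.040) ≈ 0.979

0.979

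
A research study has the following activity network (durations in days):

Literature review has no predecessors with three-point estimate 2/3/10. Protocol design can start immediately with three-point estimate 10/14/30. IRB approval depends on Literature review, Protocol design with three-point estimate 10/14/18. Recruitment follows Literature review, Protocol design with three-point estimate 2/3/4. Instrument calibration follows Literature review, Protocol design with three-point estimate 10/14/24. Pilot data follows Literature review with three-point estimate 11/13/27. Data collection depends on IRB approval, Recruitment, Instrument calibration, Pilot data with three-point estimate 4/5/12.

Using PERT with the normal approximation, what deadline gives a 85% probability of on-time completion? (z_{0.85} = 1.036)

te_Literature review = (2 + 4·3 + 10)/6 = 24/6 = 4; σ²_Literature review = ((10−2)/6)² = 1.778
te_Protocol design = (10 + 4·14 + 30)/6 = 96/6 = 16; σ²_Protocol design = ((30−10)/6)² = 11.111
te_IRB approval = (10 + 4·14 + 18)/6 = 84/6 = 14; σ²_IRB approval = ((18−10)/6)² = 1.778
te_Recruitment = (2 + 4·3 + 4)/6 = 18/6 = 3; σ²_Recruitment = ((4−2)/6)² = 0.111
te_Instrument calibration = (10 + 4·14 + 24)/6 = 90/6 = 15; σ²_Instrument calibration = ((24−10)/6)² = 5.444
te_Pilot data = (11 + 4·13 + 27)/6 = 90/6 = 15; σ²_Pilot data = ((27−11)/6)² = 7.111
te_Data collection = (4 + 4·5 + 12)/6 = 36/6 = 6; σ²_Data collection = ((12−4)/6)² = 1.778

Forward pass:
ES_Literature review = 0; EF_Literature review = 4
ES_Protocol design = 0; EF_Protocol design = 16
ES_IRB approval = max(EF_Literature review=4, EF_Protocol design=16) = 16; EF_IRB approval = 16+14 = 30
ES_Recruitment = max(EF_Literature review=4, EF_Protocol design=16) = 16; EF_Recruitment = 16+3 = 19
ES_Instrument calibration = max(EF_Literature review=4, EF_Protocol design=16) = 16; EF_Instrument calibration = 16+15 = 31
ES_Pilot data = 4; EF_Pilot data = 4+15 = 19
ES_Data collection = max(EF_IRB approval=30, EF_Recruitment=19, EF_Instrument calibration=31, EF_Pilot data=19) = 31; EF_Data collection = 31+6 = 37
Expected project duration μ = 37 days. Critical path: Protocol design → Instrument calibration → Data collection.

Variance along critical path = 11.111 + 5.444 + 1.778 = 18.333; σ = 4.282 days.
D = μ + z·σ = 37 + 1.036·4.282 = 41.4 days

41.4 days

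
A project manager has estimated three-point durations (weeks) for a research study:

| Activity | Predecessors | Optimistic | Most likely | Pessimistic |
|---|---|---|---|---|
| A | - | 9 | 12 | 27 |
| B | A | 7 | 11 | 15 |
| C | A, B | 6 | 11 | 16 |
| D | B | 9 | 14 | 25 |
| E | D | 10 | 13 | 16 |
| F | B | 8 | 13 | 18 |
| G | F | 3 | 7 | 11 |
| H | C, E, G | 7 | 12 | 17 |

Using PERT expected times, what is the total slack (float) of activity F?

8 weeks

te_A = (9 + 4·12 + 27)/6 = 84/6 = 14
te_B = (7 + 4·11 + 15)/6 = 66/6 = 11
te_C = (6 + 4·11 + 16)/6 = 66/6 = 11
te_D = (9 + 4·14 + 25)/6 = 90/6 = 15
te_E = (10 + 4·13 + 16)/6 = 78/6 = 13
te_F = (8 + 4·13 + 18)/6 = 78/6 = 13
te_G = (3 + 4·7 + 11)/6 = 42/6 = 7
te_H = (7 + 4·12 + 17)/6 = 72/6 = 12

Forward pass:
ES_A = 0; EF_A = 14
ES_B = 14; EF_B = 14+11 = 25
ES_C = max(EF_A=14, EF_B=25) = 25; EF_C = 25+11 = 36
ES_D = 25; EF_D = 25+15 = 40
ES_E = 40; EF_E = 40+13 = 53
ES_F = 25; EF_F = 25+13 = 38
ES_G = 38; EF_G = 38+7 = 45
ES_H = max(EF_C=36, EF_E=53, EF_G=45) = 53; EF_H = 53+12 = 65
Expected project duration μ = 65 weeks. Critical path: A → B → D → E → H.

Backward pass:
LF_H = 65; LS_H = 65−12 = 53
LF_G = LS_H = 53; LS_G = 53−7 = 46
LF_F = LS_G = 46; LS_F = 46−13 = 33
LF_E = LS_H = 53; LS_E = 53−13 = 40
LF_D = LS_E = 40; LS_D = 40−15 = 25
LF_C = LS_H = 53; LS_C = 53−11 = 42
LF_B = min(LS_C=42, LS_D=25, LS_F=33) = 25; LS_B = 25−11 = 14
LF_A = min(LS_B=14, LS_C=42) = 14; LS_A = 14−14 = 0
Slack_F = LS_F − ES_F = 33 − 25 = 8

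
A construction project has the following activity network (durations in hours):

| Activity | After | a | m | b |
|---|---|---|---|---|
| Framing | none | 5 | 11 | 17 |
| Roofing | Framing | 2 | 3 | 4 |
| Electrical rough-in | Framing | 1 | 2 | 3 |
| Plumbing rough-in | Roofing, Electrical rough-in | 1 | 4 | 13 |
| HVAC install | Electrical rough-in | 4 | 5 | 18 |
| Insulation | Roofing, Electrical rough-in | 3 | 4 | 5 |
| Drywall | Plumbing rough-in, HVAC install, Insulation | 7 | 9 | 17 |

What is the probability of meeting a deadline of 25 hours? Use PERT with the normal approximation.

te_Framing = (5 + 4·11 + 17)/6 = 66/6 = 11; σ²_Framing = ((17−5)/6)² = 4.000
te_Roofing = (2 + 4·3 + 4)/6 = 18/6 = 3; σ²_Roofing = ((4−2)/6)² = 0.111
te_Electrical rough-in = (1 + 4·2 + 3)/6 = 12/6 = 2; σ²_Electrical rough-in = ((3−1)/6)² = 0.111
te_Plumbing rough-in = (1 + 4·4 + 13)/6 = 30/6 = 5; σ²_Plumbing rough-in = ((13−1)/6)² = 4.000
te_HVAC install = (4 + 4·5 + 18)/6 = 42/6 = 7; σ²_HVAC install = ((18−4)/6)² = 5.444
te_Insulation = (3 + 4·4 + 5)/6 = 24/6 = 4; σ²_Insulation = ((5−3)/6)² = 0.111
te_Drywall = (7 + 4·9 + 17)/6 = 60/6 = 10; σ²_Drywall = ((17−7)/6)² = 2.778

Forward pass:
ES_Framing = 0; EF_Framing = 11
ES_Roofing = 11; EF_Roofing = 11+3 = 14
ES_Electrical rough-in = 11; EF_Electrical rough-in = 11+2 = 13
ES_Plumbing rough-in = max(EF_Roofing=14, EF_Electrical rough-in=13) = 14; EF_Plumbing rough-in = 14+5 = 19
ES_HVAC install = 13; EF_HVAC install = 13+7 = 20
ES_Insulation = max(EF_Roofing=14, EF_Electrical rough-in=13) = 14; EF_Insulation = 14+4 = 18
ES_Drywall = max(EF_Plumbing rough-in=19, EF_HVAC install=20, EF_Insulation=18) = 20; EF_Drywall = 20+10 = 30
Expected project duration μ = 30 hours. Critical path: Framing → Electrical rough-in → HVAC install → Drywall.

Variance along critical path = 4.000 + 0.111 + 5.444 + 2.778 = 12.333; σ = √12.333 = 3.512 hours.
Z = (25 − 30) / 3.512 = -1.424
P(T ≤ 25) = Φ(-1.424) ≈ 0.077

0.077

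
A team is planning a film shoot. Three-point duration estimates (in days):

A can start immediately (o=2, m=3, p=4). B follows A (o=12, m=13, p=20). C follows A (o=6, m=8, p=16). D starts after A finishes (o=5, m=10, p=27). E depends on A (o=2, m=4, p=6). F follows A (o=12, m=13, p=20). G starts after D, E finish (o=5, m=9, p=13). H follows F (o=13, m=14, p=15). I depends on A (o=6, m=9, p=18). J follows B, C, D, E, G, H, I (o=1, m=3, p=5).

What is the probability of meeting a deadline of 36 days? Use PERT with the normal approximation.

0.900

te_A = (2 + 4·3 + 4)/6 = 18/6 = 3; σ²_A = ((4−2)/6)² = 0.111
te_B = (12 + 4·13 + 20)/6 = 84/6 = 14; σ²_B = ((20−12)/6)² = 1.778
te_C = (6 + 4·8 + 16)/6 = 54/6 = 9; σ²_C = ((16−6)/6)² = 2.778
te_D = (5 + 4·10 + 27)/6 = 72/6 = 12; σ²_D = ((27−5)/6)² = 13.444
te_E = (2 + 4·4 + 6)/6 = 24/6 = 4; σ²_E = ((6−2)/6)² = 0.444
te_F = (12 + 4·13 + 20)/6 = 84/6 = 14; σ²_F = ((20−12)/6)² = 1.778
te_G = (5 + 4·9 + 13)/6 = 54/6 = 9; σ²_G = ((13−5)/6)² = 1.778
te_H = (13 + 4·14 + 15)/6 = 84/6 = 14; σ²_H = ((15−13)/6)² = 0.111
te_I = (6 + 4·9 + 18)/6 = 60/6 = 10; σ²_I = ((18−6)/6)² = 4.000
te_J = (1 + 4·3 + 5)/6 = 18/6 = 3; σ²_J = ((5−1)/6)² = 0.444

Forward pass:
ES_A = 0; EF_A = 3
ES_B = 3; EF_B = 3+14 = 17
ES_C = 3; EF_C = 3+9 = 12
ES_D = 3; EF_D = 3+12 = 15
ES_E = 3; EF_E = 3+4 = 7
ES_F = 3; EF_F = 3+14 = 17
ES_G = max(EF_D=15, EF_E=7) = 15; EF_G = 15+9 = 24
ES_H = 17; EF_H = 17+14 = 31
ES_I = 3; EF_I = 3+10 = 13
ES_J = max(EF_B=17, EF_C=12, EF_D=15, EF_E=7, EF_G=24, EF_H=31, EF_I=13) = 31; EF_J = 31+3 = 34
Expected project duration μ = 34 days. Critical path: A → F → H → J.

Variance along critical path = 0.111 + 1.778 + 0.111 + 0.444 = 2.444; σ = √2.444 = 1.563 days.
Z = (36 − 34) / 1.563 = 1.279
P(T ≤ 36) = Φ(1.279) ≈ 0.900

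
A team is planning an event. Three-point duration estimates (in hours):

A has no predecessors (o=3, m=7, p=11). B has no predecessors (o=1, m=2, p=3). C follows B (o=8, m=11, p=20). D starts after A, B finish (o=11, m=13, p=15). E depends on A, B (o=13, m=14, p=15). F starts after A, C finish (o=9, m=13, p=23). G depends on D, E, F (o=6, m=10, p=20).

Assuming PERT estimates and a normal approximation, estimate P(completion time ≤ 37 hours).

te_A = (3 + 4·7 + 11)/6 = 42/6 = 7; σ²_A = ((11−3)/6)² = 1.778
te_B = (1 + 4·2 + 3)/6 = 12/6 = 2; σ²_B = ((3−1)/6)² = 0.111
te_C = (8 + 4·11 + 20)/6 = 72/6 = 12; σ²_C = ((20−8)/6)² = 4.000
te_D = (11 + 4·13 + 15)/6 = 78/6 = 13; σ²_D = ((15−11)/6)² = 0.444
te_E = (13 + 4·14 + 15)/6 = 84/6 = 14; σ²_E = ((15−13)/6)² = 0.111
te_F = (9 + 4·13 + 23)/6 = 84/6 = 14; σ²_F = ((23−9)/6)² = 5.444
te_G = (6 + 4·10 + 20)/6 = 66/6 = 11; σ²_G = ((20−6)/6)² = 5.444

Forward pass:
ES_A = 0; EF_A = 7
ES_B = 0; EF_B = 2
ES_C = 2; EF_C = 2+12 = 14
ES_D = max(EF_A=7, EF_B=2) = 7; EF_D = 7+13 = 20
ES_E = max(EF_A=7, EF_B=2) = 7; EF_E = 7+14 = 21
ES_F = max(EF_A=7, EF_C=14) = 14; EF_F = 14+14 = 28
ES_G = max(EF_D=20, EF_E=21, EF_F=28) = 28; EF_G = 28+11 = 39
Expected project duration μ = 39 hours. Critical path: B → C → F → G.

Variance along critical path = 0.111 + 4.000 + 5.444 + 5.444 = 15.000; σ = √15.000 = 3.873 hours.
Z = (37 − 39) / 3.873 = -0.516
P(T ≤ 37) = Φ(-0.516) ≈ 0.303

0.303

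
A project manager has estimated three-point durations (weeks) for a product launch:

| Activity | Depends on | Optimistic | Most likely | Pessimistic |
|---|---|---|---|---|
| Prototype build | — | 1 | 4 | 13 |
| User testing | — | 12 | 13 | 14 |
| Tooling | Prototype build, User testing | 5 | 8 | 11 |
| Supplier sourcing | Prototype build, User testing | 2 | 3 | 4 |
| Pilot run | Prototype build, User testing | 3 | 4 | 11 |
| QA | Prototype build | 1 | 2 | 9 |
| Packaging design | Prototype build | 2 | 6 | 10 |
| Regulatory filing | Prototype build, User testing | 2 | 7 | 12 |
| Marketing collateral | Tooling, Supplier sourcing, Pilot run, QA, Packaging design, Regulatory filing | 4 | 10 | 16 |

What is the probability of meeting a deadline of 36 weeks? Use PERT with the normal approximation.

0.987

te_Prototype build = (1 + 4·4 + 13)/6 = 30/6 = 5; σ²_Prototype build = ((13−1)/6)² = 4.000
te_User testing = (12 + 4·13 + 14)/6 = 78/6 = 13; σ²_User testing = ((14−12)/6)² = 0.111
te_Tooling = (5 + 4·8 + 11)/6 = 48/6 = 8; σ²_Tooling = ((11−5)/6)² = 1.000
te_Supplier sourcing = (2 + 4·3 + 4)/6 = 18/6 = 3; σ²_Supplier sourcing = ((4−2)/6)² = 0.111
te_Pilot run = (3 + 4·4 + 11)/6 = 30/6 = 5; σ²_Pilot run = ((11−3)/6)² = 1.778
te_QA = (1 + 4·2 + 9)/6 = 18/6 = 3; σ²_QA = ((9−1)/6)² = 1.778
te_Packaging design = (2 + 4·6 + 10)/6 = 36/6 = 6; σ²_Packaging design = ((10−2)/6)² = 1.778
te_Regulatory filing = (2 + 4·7 + 12)/6 = 42/6 = 7; σ²_Regulatory filing = ((12−2)/6)² = 2.778
te_Marketing collateral = (4 + 4·10 + 16)/6 = 60/6 = 10; σ²_Marketing collateral = ((16−4)/6)² = 4.000

Forward pass:
ES_Prototype build = 0; EF_Prototype build = 5
ES_User testing = 0; EF_User testing = 13
ES_Tooling = max(EF_Prototype build=5, EF_User testing=13) = 13; EF_Tooling = 13+8 = 21
ES_Supplier sourcing = max(EF_Prototype build=5, EF_User testing=13) = 13; EF_Supplier sourcing = 13+3 = 16
ES_Pilot run = max(EF_Prototype build=5, EF_User testing=13) = 13; EF_Pilot run = 13+5 = 18
ES_QA = 5; EF_QA = 5+3 = 8
ES_Packaging design = 5; EF_Packaging design = 5+6 = 11
ES_Regulatory filing = max(EF_Prototype build=5, EF_User testing=13) = 13; EF_Regulatory filing = 13+7 = 20
ES_Marketing collateral = max(EF_Tooling=21, EF_Supplier sourcing=16, EF_Pilot run=18, EF_QA=8, EF_Packaging design=11, EF_Regulatory filing=20) = 21; EF_Marketing collateral = 21+10 = 31
Expected project duration μ = 31 weeks. Critical path: User testing → Tooling → Marketing collateral.

Variance along critical path = 0.111 + 1.000 + 4.000 = 5.111; σ = √5.111 = 2.261 weeks.
Z = (36 − 31) / 2.261 = 2.212
P(T ≤ 36) = Φ(2.212) ≈ 0.987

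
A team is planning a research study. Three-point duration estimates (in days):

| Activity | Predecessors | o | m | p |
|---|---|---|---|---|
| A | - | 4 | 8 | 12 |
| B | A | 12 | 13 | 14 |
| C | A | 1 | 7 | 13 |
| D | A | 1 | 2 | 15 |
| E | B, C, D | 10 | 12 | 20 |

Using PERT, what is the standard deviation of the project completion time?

te_A = (4 + 4·8 + 12)/6 = 48/6 = 8; σ²_A = ((12−4)/6)² = 1.778
te_B = (12 + 4·13 + 14)/6 = 78/6 = 13; σ²_B = ((14−12)/6)² = 0.111
te_C = (1 + 4·7 + 13)/6 = 42/6 = 7; σ²_C = ((13−1)/6)² = 4.000
te_D = (1 + 4·2 + 15)/6 = 24/6 = 4; σ²_D = ((15−1)/6)² = 5.444
te_E = (10 + 4·12 + 20)/6 = 78/6 = 13; σ²_E = ((20−10)/6)² = 2.778

Forward pass:
ES_A = 0; EF_A = 8
ES_B = 8; EF_B = 8+13 = 21
ES_C = 8; EF_C = 8+7 = 15
ES_D = 8; EF_D = 8+4 = 12
ES_E = max(EF_B=21, EF_C=15, EF_D=12) = 21; EF_E = 21+13 = 34
Expected project duration μ = 34 days. Critical path: A → B → E.

Variance along critical path = 1.778 + 0.111 + 2.778 = 4.667
σ = √4.667 = 2.160 days

2.16 days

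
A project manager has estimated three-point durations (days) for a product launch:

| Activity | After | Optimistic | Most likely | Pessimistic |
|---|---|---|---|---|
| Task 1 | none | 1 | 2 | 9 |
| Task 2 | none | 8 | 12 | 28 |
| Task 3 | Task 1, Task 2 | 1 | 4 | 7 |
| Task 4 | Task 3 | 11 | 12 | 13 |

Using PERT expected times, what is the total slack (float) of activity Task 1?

11 days

te_Task 1 = (1 + 4·2 + 9)/6 = 18/6 = 3
te_Task 2 = (8 + 4·12 + 28)/6 = 84/6 = 14
te_Task 3 = (1 + 4·4 + 7)/6 = 24/6 = 4
te_Task 4 = (11 + 4·12 + 13)/6 = 72/6 = 12

Forward pass:
ES_Task 1 = 0; EF_Task 1 = 3
ES_Task 2 = 0; EF_Task 2 = 14
ES_Task 3 = max(EF_Task 1=3, EF_Task 2=14) = 14; EF_Task 3 = 14+4 = 18
ES_Task 4 = 18; EF_Task 4 = 18+12 = 30
Expected project duration μ = 30 days. Critical path: Task 2 → Task 3 → Task 4.

Backward pass:
LF_Task 4 = 30; LS_Task 4 = 30−12 = 18
LF_Task 3 = LS_Task 4 = 18; LS_Task 3 = 18−4 = 14
LF_Task 2 = LS_Task 3 = 14; LS_Task 2 = 14−14 = 0
LF_Task 1 = LS_Task 3 = 14; LS_Task 1 = 14−3 = 11
Slack_Task 1 = LS_Task 1 − ES_Task 1 = 11 − 0 = 11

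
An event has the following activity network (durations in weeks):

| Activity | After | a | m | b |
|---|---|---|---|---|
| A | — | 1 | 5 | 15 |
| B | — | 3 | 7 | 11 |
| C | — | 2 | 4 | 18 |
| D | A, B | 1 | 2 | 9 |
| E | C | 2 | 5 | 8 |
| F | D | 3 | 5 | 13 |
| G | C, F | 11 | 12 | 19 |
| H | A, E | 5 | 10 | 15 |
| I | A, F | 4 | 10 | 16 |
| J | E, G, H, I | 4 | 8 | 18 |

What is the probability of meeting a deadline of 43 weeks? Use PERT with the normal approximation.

0.913

te_A = (1 + 4·5 + 15)/6 = 36/6 = 6; σ²_A = ((15−1)/6)² = 5.444
te_B = (3 + 4·7 + 11)/6 = 42/6 = 7; σ²_B = ((11−3)/6)² = 1.778
te_C = (2 + 4·4 + 18)/6 = 36/6 = 6; σ²_C = ((18−2)/6)² = 7.111
te_D = (1 + 4·2 + 9)/6 = 18/6 = 3; σ²_D = ((9−1)/6)² = 1.778
te_E = (2 + 4·5 + 8)/6 = 30/6 = 5; σ²_E = ((8−2)/6)² = 1.000
te_F = (3 + 4·5 + 13)/6 = 36/6 = 6; σ²_F = ((13−3)/6)² = 2.778
te_G = (11 + 4·12 + 19)/6 = 78/6 = 13; σ²_G = ((19−11)/6)² = 1.778
te_H = (5 + 4·10 + 15)/6 = 60/6 = 10; σ²_H = ((15−5)/6)² = 2.778
te_I = (4 + 4·10 + 16)/6 = 60/6 = 10; σ²_I = ((16−4)/6)² = 4.000
te_J = (4 + 4·8 + 18)/6 = 54/6 = 9; σ²_J = ((18−4)/6)² = 5.444

Forward pass:
ES_A = 0; EF_A = 6
ES_B = 0; EF_B = 7
ES_C = 0; EF_C = 6
ES_D = max(EF_A=6, EF_B=7) = 7; EF_D = 7+3 = 10
ES_E = 6; EF_E = 6+5 = 11
ES_F = 10; EF_F = 10+6 = 16
ES_G = max(EF_C=6, EF_F=16) = 16; EF_G = 16+13 = 29
ES_H = max(EF_A=6, EF_E=11) = 11; EF_H = 11+10 = 21
ES_I = max(EF_A=6, EF_F=16) = 16; EF_I = 16+10 = 26
ES_J = max(EF_E=11, EF_G=29, EF_H=21, EF_I=26) = 29; EF_J = 29+9 = 38
Expected project duration μ = 38 weeks. Critical path: B → D → F → G → J.

Variance along critical path = 1.778 + 1.778 + 2.778 + 1.778 + 5.444 = 13.556; σ = √13.556 = 3.682 weeks.
Z = (43 − 38) / 3.682 = 1.358
P(T ≤ 43) = Φ(1.358) ≈ 0.913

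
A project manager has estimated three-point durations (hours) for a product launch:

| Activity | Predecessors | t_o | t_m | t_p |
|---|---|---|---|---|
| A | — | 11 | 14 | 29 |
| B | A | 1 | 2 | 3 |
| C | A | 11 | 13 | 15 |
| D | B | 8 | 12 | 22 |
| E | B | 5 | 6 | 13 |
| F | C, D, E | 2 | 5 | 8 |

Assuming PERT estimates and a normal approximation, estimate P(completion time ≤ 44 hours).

te_A = (11 + 4·14 + 29)/6 = 96/6 = 16; σ²_A = ((29−11)/6)² = 9.000
te_B = (1 + 4·2 + 3)/6 = 12/6 = 2; σ²_B = ((3−1)/6)² = 0.111
te_C = (11 + 4·13 + 15)/6 = 78/6 = 13; σ²_C = ((15−11)/6)² = 0.444
te_D = (8 + 4·12 + 22)/6 = 78/6 = 13; σ²_D = ((22−8)/6)² = 5.444
te_E = (5 + 4·6 + 13)/6 = 42/6 = 7; σ²_E = ((13−5)/6)² = 1.778
te_F = (2 + 4·5 + 8)/6 = 30/6 = 5; σ²_F = ((8−2)/6)² = 1.000

Forward pass:
ES_A = 0; EF_A = 16
ES_B = 16; EF_B = 16+2 = 18
ES_C = 16; EF_C = 16+13 = 29
ES_D = 18; EF_D = 18+13 = 31
ES_E = 18; EF_E = 18+7 = 25
ES_F = max(EF_C=29, EF_D=31, EF_E=25) = 31; EF_F = 31+5 = 36
Expected project duration μ = 36 hours. Critical path: A → B → D → F.

Variance along critical path = 9.000 + 0.111 + 5.444 + 1.000 = 15.556; σ = √15.556 = 3.944 hours.
Z = (44 − 36) / 3.944 = 2.028
P(T ≤ 44) = Φ(2.028) ≈ 0.979

0.979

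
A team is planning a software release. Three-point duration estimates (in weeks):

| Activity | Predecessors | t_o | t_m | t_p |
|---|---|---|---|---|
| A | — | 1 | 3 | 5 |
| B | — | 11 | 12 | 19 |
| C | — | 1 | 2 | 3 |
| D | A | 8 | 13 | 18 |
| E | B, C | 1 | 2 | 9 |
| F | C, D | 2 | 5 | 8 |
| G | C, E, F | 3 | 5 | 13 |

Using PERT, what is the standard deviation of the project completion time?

2.65 weeks

te_A = (1 + 4·3 + 5)/6 = 18/6 = 3; σ²_A = ((5−1)/6)² = 0.444
te_B = (11 + 4·12 + 19)/6 = 78/6 = 13; σ²_B = ((19−11)/6)² = 1.778
te_C = (1 + 4·2 + 3)/6 = 12/6 = 2; σ²_C = ((3−1)/6)² = 0.111
te_D = (8 + 4·13 + 18)/6 = 78/6 = 13; σ²_D = ((18−8)/6)² = 2.778
te_E = (1 + 4·2 + 9)/6 = 18/6 = 3; σ²_E = ((9−1)/6)² = 1.778
te_F = (2 + 4·5 + 8)/6 = 30/6 = 5; σ²_F = ((8−2)/6)² = 1.000
te_G = (3 + 4·5 + 13)/6 = 36/6 = 6; σ²_G = ((13−3)/6)² = 2.778

Forward pass:
ES_A = 0; EF_A = 3
ES_B = 0; EF_B = 13
ES_C = 0; EF_C = 2
ES_D = 3; EF_D = 3+13 = 16
ES_E = max(EF_B=13, EF_C=2) = 13; EF_E = 13+3 = 16
ES_F = max(EF_C=2, EF_D=16) = 16; EF_F = 16+5 = 21
ES_G = max(EF_C=2, EF_E=16, EF_F=21) = 21; EF_G = 21+6 = 27
Expected project duration μ = 27 weeks. Critical path: A → D → F → G.

Variance along critical path = 0.444 + 2.778 + 1.000 + 2.778 = 7.000
σ = √7.000 = 2.646 weeks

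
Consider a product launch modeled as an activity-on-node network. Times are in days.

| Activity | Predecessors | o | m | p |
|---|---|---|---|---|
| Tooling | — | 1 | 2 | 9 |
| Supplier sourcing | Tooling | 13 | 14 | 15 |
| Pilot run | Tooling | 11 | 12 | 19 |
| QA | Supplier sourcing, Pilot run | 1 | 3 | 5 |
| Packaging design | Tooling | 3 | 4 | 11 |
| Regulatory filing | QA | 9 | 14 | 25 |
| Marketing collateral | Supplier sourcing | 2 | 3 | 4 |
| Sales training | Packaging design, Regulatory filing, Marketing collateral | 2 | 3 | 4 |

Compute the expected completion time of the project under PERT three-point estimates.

38 days

te_Tooling = (1 + 4·2 + 9)/6 = 18/6 = 3
te_Supplier sourcing = (13 + 4·14 + 15)/6 = 84/6 = 14
te_Pilot run = (11 + 4·12 + 19)/6 = 78/6 = 13
te_QA = (1 + 4·3 + 5)/6 = 18/6 = 3
te_Packaging design = (3 + 4·4 + 11)/6 = 30/6 = 5
te_Regulatory filing = (9 + 4·14 + 25)/6 = 90/6 = 15
te_Marketing collateral = (2 + 4·3 + 4)/6 = 18/6 = 3
te_Sales training = (2 + 4·3 + 4)/6 = 18/6 = 3

Forward pass:
ES_Tooling = 0; EF_Tooling = 3
ES_Supplier sourcing = 3; EF_Supplier sourcing = 3+14 = 17
ES_Pilot run = 3; EF_Pilot run = 3+13 = 16
ES_QA = max(EF_Supplier sourcing=17, EF_Pilot run=16) = 17; EF_QA = 17+3 = 20
ES_Packaging design = 3; EF_Packaging design = 3+5 = 8
ES_Regulatory filing = 20; EF_Regulatory filing = 20+15 = 35
ES_Marketing collateral = 17; EF_Marketing collateral = 17+3 = 20
ES_Sales training = max(EF_Packaging design=8, EF_Regulatory filing=35, EF_Marketing collateral=20) = 35; EF_Sales training = 35+3 = 38
Expected project duration μ = 38 days. Critical path: Tooling → Supplier sourcing → QA → Regulatory filing → Sales training.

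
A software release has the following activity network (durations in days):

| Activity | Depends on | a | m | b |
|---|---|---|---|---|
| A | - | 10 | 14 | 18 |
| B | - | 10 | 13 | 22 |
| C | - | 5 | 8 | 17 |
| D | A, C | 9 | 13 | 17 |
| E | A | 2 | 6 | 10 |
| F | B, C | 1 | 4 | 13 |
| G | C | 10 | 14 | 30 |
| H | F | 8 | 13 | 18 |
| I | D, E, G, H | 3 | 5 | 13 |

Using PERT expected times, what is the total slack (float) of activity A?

5 days

te_A = (10 + 4·14 + 18)/6 = 84/6 = 14
te_B = (10 + 4·13 + 22)/6 = 84/6 = 14
te_C = (5 + 4·8 + 17)/6 = 54/6 = 9
te_D = (9 + 4·13 + 17)/6 = 78/6 = 13
te_E = (2 + 4·6 + 10)/6 = 36/6 = 6
te_F = (1 + 4·4 + 13)/6 = 30/6 = 5
te_G = (10 + 4·14 + 30)/6 = 96/6 = 16
te_H = (8 + 4·13 + 18)/6 = 78/6 = 13
te_I = (3 + 4·5 + 13)/6 = 36/6 = 6

Forward pass:
ES_A = 0; EF_A = 14
ES_B = 0; EF_B = 14
ES_C = 0; EF_C = 9
ES_D = max(EF_A=14, EF_C=9) = 14; EF_D = 14+13 = 27
ES_E = 14; EF_E = 14+6 = 20
ES_F = max(EF_B=14, EF_C=9) = 14; EF_F = 14+5 = 19
ES_G = 9; EF_G = 9+16 = 25
ES_H = 19; EF_H = 19+13 = 32
ES_I = max(EF_D=27, EF_E=20, EF_G=25, EF_H=32) = 32; EF_I = 32+6 = 38
Expected project duration μ = 38 days. Critical path: B → F → H → I.

Backward pass:
LF_I = 38; LS_I = 38−6 = 32
LF_H = LS_I = 32; LS_H = 32−13 = 19
LF_G = LS_I = 32; LS_G = 32−16 = 16
LF_F = LS_H = 19; LS_F = 19−5 = 14
LF_E = LS_I = 32; LS_E = 32−6 = 26
LF_D = LS_I = 32; LS_D = 32−13 = 19
LF_C = min(LS_D=19, LS_F=14, LS_G=16) = 14; LS_C = 14−9 = 5
LF_B = LS_F = 14; LS_B = 14−14 = 0
LF_A = min(LS_D=19, LS_E=26) = 19; LS_A = 19−14 = 5
Slack_A = LS_A − ES_A = 5 − 0 = 5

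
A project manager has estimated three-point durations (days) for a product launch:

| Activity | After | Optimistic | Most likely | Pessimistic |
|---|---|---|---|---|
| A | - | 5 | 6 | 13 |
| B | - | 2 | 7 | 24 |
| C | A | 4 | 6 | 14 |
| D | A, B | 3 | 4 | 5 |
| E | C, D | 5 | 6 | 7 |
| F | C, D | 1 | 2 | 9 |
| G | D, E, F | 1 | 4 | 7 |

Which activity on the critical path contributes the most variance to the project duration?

te_A = (5 + 4·6 + 13)/6 = 42/6 = 7; σ²_A = ((13−5)/6)² = 1.778
te_B = (2 + 4·7 + 24)/6 = 54/6 = 9; σ²_B = ((24−2)/6)² = 13.444
te_C = (4 + 4·6 + 14)/6 = 42/6 = 7; σ²_C = ((14−4)/6)² = 2.778
te_D = (3 + 4·4 + 5)/6 = 24/6 = 4; σ²_D = ((5−3)/6)² = 0.111
te_E = (5 + 4·6 + 7)/6 = 36/6 = 6; σ²_E = ((7−5)/6)² = 0.111
te_F = (1 + 4·2 + 9)/6 = 18/6 = 3; σ²_F = ((9−1)/6)² = 1.778
te_G = (1 + 4·4 + 7)/6 = 24/6 = 4; σ²_G = ((7−1)/6)² = 1.000

Forward pass:
ES_A = 0; EF_A = 7
ES_B = 0; EF_B = 9
ES_C = 7; EF_C = 7+7 = 14
ES_D = max(EF_A=7, EF_B=9) = 9; EF_D = 9+4 = 13
ES_E = max(EF_C=14, EF_D=13) = 14; EF_E = 14+6 = 20
ES_F = max(EF_C=14, EF_D=13) = 14; EF_F = 14+3 = 17
ES_G = max(EF_D=13, EF_E=20, EF_F=17) = 20; EF_G = 20+4 = 24
Expected project duration μ = 24 days. Critical path: A → C → E → G.

Variances on critical path: σ²_A=1.778, σ²_C=2.778, σ²_E=0.111, σ²_G=1.000.
Largest is σ²_C = 2.778.

C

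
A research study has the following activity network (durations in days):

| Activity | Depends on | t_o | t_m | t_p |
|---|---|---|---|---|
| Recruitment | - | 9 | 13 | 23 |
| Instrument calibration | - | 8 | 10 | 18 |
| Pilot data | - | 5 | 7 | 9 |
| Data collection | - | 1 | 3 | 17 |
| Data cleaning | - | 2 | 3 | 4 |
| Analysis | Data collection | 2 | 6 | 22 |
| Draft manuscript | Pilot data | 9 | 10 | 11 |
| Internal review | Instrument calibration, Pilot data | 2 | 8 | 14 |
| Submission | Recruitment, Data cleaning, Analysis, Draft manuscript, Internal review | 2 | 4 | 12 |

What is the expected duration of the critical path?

24 days

te_Recruitment = (9 + 4·13 + 23)/6 = 84/6 = 14
te_Instrument calibration = (8 + 4·10 + 18)/6 = 66/6 = 11
te_Pilot data = (5 + 4·7 + 9)/6 = 42/6 = 7
te_Data collection = (1 + 4·3 + 17)/6 = 30/6 = 5
te_Data cleaning = (2 + 4·3 + 4)/6 = 18/6 = 3
te_Analysis = (2 + 4·6 + 22)/6 = 48/6 = 8
te_Draft manuscript = (9 + 4·10 + 11)/6 = 60/6 = 10
te_Internal review = (2 + 4·8 + 14)/6 = 48/6 = 8
te_Submission = (2 + 4·4 + 12)/6 = 30/6 = 5

Forward pass:
ES_Recruitment = 0; EF_Recruitment = 14
ES_Instrument calibration = 0; EF_Instrument calibration = 11
ES_Pilot data = 0; EF_Pilot data = 7
ES_Data collection = 0; EF_Data collection = 5
ES_Data cleaning = 0; EF_Data cleaning = 3
ES_Analysis = 5; EF_Analysis = 5+8 = 13
ES_Draft manuscript = 7; EF_Draft manuscript = 7+10 = 17
ES_Internal review = max(EF_Instrument calibration=11, EF_Pilot data=7) = 11; EF_Internal review = 11+8 = 19
ES_Submission = max(EF_Recruitment=14, EF_Data cleaning=3, EF_Analysis=13, EF_Draft manuscript=17, EF_Internal review=19) = 19; EF_Submission = 19+5 = 24
Expected project duration μ = 24 days. Critical path: Instrument calibration → Internal review → Submission.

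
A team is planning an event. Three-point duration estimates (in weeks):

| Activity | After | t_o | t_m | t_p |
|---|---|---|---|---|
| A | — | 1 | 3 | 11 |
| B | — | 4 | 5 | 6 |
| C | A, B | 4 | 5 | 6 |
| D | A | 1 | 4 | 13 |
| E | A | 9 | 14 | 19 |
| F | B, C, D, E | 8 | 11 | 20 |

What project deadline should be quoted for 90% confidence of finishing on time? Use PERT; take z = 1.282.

34.0 weeks

te_A = (1 + 4·3 + 11)/6 = 24/6 = 4; σ²_A = ((11−1)/6)² = 2.778
te_B = (4 + 4·5 + 6)/6 = 30/6 = 5; σ²_B = ((6−4)/6)² = 0.111
te_C = (4 + 4·5 + 6)/6 = 30/6 = 5; σ²_C = ((6−4)/6)² = 0.111
te_D = (1 + 4·4 + 13)/6 = 30/6 = 5; σ²_D = ((13−1)/6)² = 4.000
te_E = (9 + 4·14 + 19)/6 = 84/6 = 14; σ²_E = ((19−9)/6)² = 2.778
te_F = (8 + 4·11 + 20)/6 = 72/6 = 12; σ²_F = ((20−8)/6)² = 4.000

Forward pass:
ES_A = 0; EF_A = 4
ES_B = 0; EF_B = 5
ES_C = max(EF_A=4, EF_B=5) = 5; EF_C = 5+5 = 10
ES_D = 4; EF_D = 4+5 = 9
ES_E = 4; EF_E = 4+14 = 18
ES_F = max(EF_B=5, EF_C=10, EF_D=9, EF_E=18) = 18; EF_F = 18+12 = 30
Expected project duration μ = 30 weeks. Critical path: A → E → F.

Variance along critical path = 2.778 + 2.778 + 4.000 = 9.556; σ = 3.091 weeks.
D = μ + z·σ = 30 + 1.282·3.091 = 34.0 weeks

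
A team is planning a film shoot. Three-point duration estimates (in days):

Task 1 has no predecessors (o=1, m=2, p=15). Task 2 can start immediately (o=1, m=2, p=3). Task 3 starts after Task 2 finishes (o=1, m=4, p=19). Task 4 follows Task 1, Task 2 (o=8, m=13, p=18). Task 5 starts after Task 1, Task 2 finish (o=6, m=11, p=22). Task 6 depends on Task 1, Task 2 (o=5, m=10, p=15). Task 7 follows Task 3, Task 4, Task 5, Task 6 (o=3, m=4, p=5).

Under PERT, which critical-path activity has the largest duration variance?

te_Task 1 = (1 + 4·2 + 15)/6 = 24/6 = 4; σ²_Task 1 = ((15−1)/6)² = 5.444
te_Task 2 = (1 + 4·2 + 3)/6 = 12/6 = 2; σ²_Task 2 = ((3−1)/6)² = 0.111
te_Task 3 = (1 + 4·4 + 19)/6 = 36/6 = 6; σ²_Task 3 = ((19−1)/6)² = 9.000
te_Task 4 = (8 + 4·13 + 18)/6 = 78/6 = 13; σ²_Task 4 = ((18−8)/6)² = 2.778
te_Task 5 = (6 + 4·11 + 22)/6 = 72/6 = 12; σ²_Task 5 = ((22−6)/6)² = 7.111
te_Task 6 = (5 + 4·10 + 15)/6 = 60/6 = 10; σ²_Task 6 = ((15−5)/6)² = 2.778
te_Task 7 = (3 + 4·4 + 5)/6 = 24/6 = 4; σ²_Task 7 = ((5−3)/6)² = 0.111

Forward pass:
ES_Task 1 = 0; EF_Task 1 = 4
ES_Task 2 = 0; EF_Task 2 = 2
ES_Task 3 = 2; EF_Task 3 = 2+6 = 8
ES_Task 4 = max(EF_Task 1=4, EF_Task 2=2) = 4; EF_Task 4 = 4+13 = 17
ES_Task 5 = max(EF_Task 1=4, EF_Task 2=2) = 4; EF_Task 5 = 4+12 = 16
ES_Task 6 = max(EF_Task 1=4, EF_Task 2=2) = 4; EF_Task 6 = 4+10 = 14
ES_Task 7 = max(EF_Task 3=8, EF_Task 4=17, EF_Task 5=16, EF_Task 6=14) = 17; EF_Task 7 = 17+4 = 21
Expected project duration μ = 21 days. Critical path: Task 1 → Task 4 → Task 7.

Variances on critical path: σ²_Task 1=5.444, σ²_Task 4=2.778, σ²_Task 7=0.111.
Largest is σ²_Task 1 = 5.444.

Task 1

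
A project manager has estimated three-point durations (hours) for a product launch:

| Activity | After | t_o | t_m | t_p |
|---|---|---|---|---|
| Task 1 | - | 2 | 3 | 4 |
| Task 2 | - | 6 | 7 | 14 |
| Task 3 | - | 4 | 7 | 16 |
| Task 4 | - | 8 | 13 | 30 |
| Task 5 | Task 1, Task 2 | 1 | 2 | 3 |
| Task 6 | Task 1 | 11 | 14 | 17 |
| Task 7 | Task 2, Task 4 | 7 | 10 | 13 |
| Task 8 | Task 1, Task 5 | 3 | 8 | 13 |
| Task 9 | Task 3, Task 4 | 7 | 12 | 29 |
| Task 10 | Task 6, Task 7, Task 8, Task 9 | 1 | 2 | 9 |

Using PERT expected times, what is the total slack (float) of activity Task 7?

te_Task 1 = (2 + 4·3 + 4)/6 = 18/6 = 3
te_Task 2 = (6 + 4·7 + 14)/6 = 48/6 = 8
te_Task 3 = (4 + 4·7 + 16)/6 = 48/6 = 8
te_Task 4 = (8 + 4·13 + 30)/6 = 90/6 = 15
te_Task 5 = (1 + 4·2 + 3)/6 = 12/6 = 2
te_Task 6 = (11 + 4·14 + 17)/6 = 84/6 = 14
te_Task 7 = (7 + 4·10 + 13)/6 = 60/6 = 10
te_Task 8 = (3 + 4·8 + 13)/6 = 48/6 = 8
te_Task 9 = (7 + 4·12 + 29)/6 = 84/6 = 14
te_Task 10 = (1 + 4·2 + 9)/6 = 18/6 = 3

Forward pass:
ES_Task 1 = 0; EF_Task 1 = 3
ES_Task 2 = 0; EF_Task 2 = 8
ES_Task 3 = 0; EF_Task 3 = 8
ES_Task 4 = 0; EF_Task 4 = 15
ES_Task 5 = max(EF_Task 1=3, EF_Task 2=8) = 8; EF_Task 5 = 8+2 = 10
ES_Task 6 = 3; EF_Task 6 = 3+14 = 17
ES_Task 7 = max(EF_Task 2=8, EF_Task 4=15) = 15; EF_Task 7 = 15+10 = 25
ES_Task 8 = max(EF_Task 1=3, EF_Task 5=10) = 10; EF_Task 8 = 10+8 = 18
ES_Task 9 = max(EF_Task 3=8, EF_Task 4=15) = 15; EF_Task 9 = 15+14 = 29
ES_Task 10 = max(EF_Task 6=17, EF_Task 7=25, EF_Task 8=18, EF_Task 9=29) = 29; EF_Task 10 = 29+3 = 32
Expected project duration μ = 32 hours. Critical path: Task 4 → Task 9 → Task 10.

Backward pass:
LF_Task 10 = 32; LS_Task 10 = 32−3 = 29
LF_Task 9 = LS_Task 10 = 29; LS_Task 9 = 29−14 = 15
LF_Task 8 = LS_Task 10 = 29; LS_Task 8 = 29−8 = 21
LF_Task 7 = LS_Task 10 = 29; LS_Task 7 = 29−10 = 19
LF_Task 6 = LS_Task 10 = 29; LS_Task 6 = 29−14 = 15
LF_Task 5 = LS_Task 8 = 21; LS_Task 5 = 21−2 = 19
LF_Task 4 = min(LS_Task 7=19, LS_Task 9=15) = 15; LS_Task 4 = 15−15 = 0
LF_Task 3 = LS_Task 9 = 15; LS_Task 3 = 15−8 = 7
LF_Task 2 = min(LS_Task 5=19, LS_Task 7=19) = 19; LS_Task 2 = 19−8 = 11
LF_Task 1 = min(LS_Task 5=19, LS_Task 6=15, LS_Task 8=21) = 15; LS_Task 1 = 15−3 = 12
Slack_Task 7 = LS_Task 7 − ES_Task 7 = 19 − 15 = 4

4 hours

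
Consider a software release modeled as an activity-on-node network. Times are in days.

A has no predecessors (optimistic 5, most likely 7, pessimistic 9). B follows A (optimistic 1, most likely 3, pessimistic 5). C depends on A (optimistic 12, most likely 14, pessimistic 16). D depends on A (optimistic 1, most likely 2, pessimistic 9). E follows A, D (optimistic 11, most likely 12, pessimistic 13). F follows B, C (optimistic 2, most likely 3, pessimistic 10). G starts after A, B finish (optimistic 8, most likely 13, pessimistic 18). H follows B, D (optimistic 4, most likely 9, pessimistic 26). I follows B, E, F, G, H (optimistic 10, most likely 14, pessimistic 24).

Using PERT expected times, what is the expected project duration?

te_A = (5 + 4·7 + 9)/6 = 42/6 = 7
te_B = (1 + 4·3 + 5)/6 = 18/6 = 3
te_C = (12 + 4·14 + 16)/6 = 84/6 = 14
te_D = (1 + 4·2 + 9)/6 = 18/6 = 3
te_E = (11 + 4·12 + 13)/6 = 72/6 = 12
te_F = (2 + 4·3 + 10)/6 = 24/6 = 4
te_G = (8 + 4·13 + 18)/6 = 78/6 = 13
te_H = (4 + 4·9 + 26)/6 = 66/6 = 11
te_I = (10 + 4·14 + 24)/6 = 90/6 = 15

Forward pass:
ES_A = 0; EF_A = 7
ES_B = 7; EF_B = 7+3 = 10
ES_C = 7; EF_C = 7+14 = 21
ES_D = 7; EF_D = 7+3 = 10
ES_E = max(EF_A=7, EF_D=10) = 10; EF_E = 10+12 = 22
ES_F = max(EF_B=10, EF_C=21) = 21; EF_F = 21+4 = 25
ES_G = max(EF_A=7, EF_B=10) = 10; EF_G = 10+13 = 23
ES_H = max(EF_B=10, EF_D=10) = 10; EF_H = 10+11 = 21
ES_I = max(EF_B=10, EF_E=22, EF_F=25, EF_G=23, EF_H=21) = 25; EF_I = 25+15 = 40
Expected project duration μ = 40 days. Critical path: A → C → F → I.

40 days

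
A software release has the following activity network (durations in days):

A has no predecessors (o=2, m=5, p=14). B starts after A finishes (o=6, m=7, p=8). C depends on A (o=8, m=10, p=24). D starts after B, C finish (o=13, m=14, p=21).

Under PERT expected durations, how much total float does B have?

te_A = (2 + 4·5 + 14)/6 = 36/6 = 6
te_B = (6 + 4·7 + 8)/6 = 42/6 = 7
te_C = (8 + 4·10 + 24)/6 = 72/6 = 12
te_D = (13 + 4·14 + 21)/6 = 90/6 = 15

Forward pass:
ES_A = 0; EF_A = 6
ES_B = 6; EF_B = 6+7 = 13
ES_C = 6; EF_C = 6+12 = 18
ES_D = max(EF_B=13, EF_C=18) = 18; EF_D = 18+15 = 33
Expected project duration μ = 33 days. Critical path: A → C → D.

Backward pass:
LF_D = 33; LS_D = 33−15 = 18
LF_C = LS_D = 18; LS_C = 18−12 = 6
LF_B = LS_D = 18; LS_B = 18−7 = 11
LF_A = min(LS_B=11, LS_C=6) = 6; LS_A = 6−6 = 0
Slack_B = LS_B − ES_B = 11 − 6 = 5

5 days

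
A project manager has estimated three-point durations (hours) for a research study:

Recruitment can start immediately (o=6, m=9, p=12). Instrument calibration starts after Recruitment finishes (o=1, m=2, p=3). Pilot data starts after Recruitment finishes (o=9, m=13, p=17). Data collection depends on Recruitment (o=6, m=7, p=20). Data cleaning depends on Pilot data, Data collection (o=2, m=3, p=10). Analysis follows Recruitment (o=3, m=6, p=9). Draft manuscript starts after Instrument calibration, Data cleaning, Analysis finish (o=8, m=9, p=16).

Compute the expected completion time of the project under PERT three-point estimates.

36 hours

te_Recruitment = (6 + 4·9 + 12)/6 = 54/6 = 9
te_Instrument calibration = (1 + 4·2 + 3)/6 = 12/6 = 2
te_Pilot data = (9 + 4·13 + 17)/6 = 78/6 = 13
te_Data collection = (6 + 4·7 + 20)/6 = 54/6 = 9
te_Data cleaning = (2 + 4·3 + 10)/6 = 24/6 = 4
te_Analysis = (3 + 4·6 + 9)/6 = 36/6 = 6
te_Draft manuscript = (8 + 4·9 + 16)/6 = 60/6 = 10

Forward pass:
ES_Recruitment = 0; EF_Recruitment = 9
ES_Instrument calibration = 9; EF_Instrument calibration = 9+2 = 11
ES_Pilot data = 9; EF_Pilot data = 9+13 = 22
ES_Data collection = 9; EF_Data collection = 9+9 = 18
ES_Data cleaning = max(EF_Pilot data=22, EF_Data collection=18) = 22; EF_Data cleaning = 22+4 = 26
ES_Analysis = 9; EF_Analysis = 9+6 = 15
ES_Draft manuscript = max(EF_Instrument calibration=11, EF_Data cleaning=26, EF_Analysis=15) = 26; EF_Draft manuscript = 26+10 = 36
Expected project duration μ = 36 hours. Critical path: Recruitment → Pilot data → Data cleaning → Draft manuscript.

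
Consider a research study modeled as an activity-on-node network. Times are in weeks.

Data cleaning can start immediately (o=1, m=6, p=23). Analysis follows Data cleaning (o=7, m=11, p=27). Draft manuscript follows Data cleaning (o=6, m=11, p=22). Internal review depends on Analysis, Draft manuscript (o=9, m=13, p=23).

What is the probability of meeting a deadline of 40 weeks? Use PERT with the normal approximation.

0.819

te_Data cleaning = (1 + 4·6 + 23)/6 = 48/6 = 8; σ²_Data cleaning = ((23−1)/6)² = 13.444
te_Analysis = (7 + 4·11 + 27)/6 = 78/6 = 13; σ²_Analysis = ((27−7)/6)² = 11.111
te_Draft manuscript = (6 + 4·11 + 22)/6 = 72/6 = 12; σ²_Draft manuscript = ((22−6)/6)² = 7.111
te_Internal review = (9 + 4·13 + 23)/6 = 84/6 = 14; σ²_Internal review = ((23−9)/6)² = 5.444

Forward pass:
ES_Data cleaning = 0; EF_Data cleaning = 8
ES_Analysis = 8; EF_Analysis = 8+13 = 21
ES_Draft manuscript = 8; EF_Draft manuscript = 8+12 = 20
ES_Internal review = max(EF_Analysis=21, EF_Draft manuscript=20) = 21; EF_Internal review = 21+14 = 35
Expected project duration μ = 35 weeks. Critical path: Data cleaning → Analysis → Internal review.

Variance along critical path = 13.444 + 11.111 + 5.444 = 30.000; σ = √30.000 = 5.477 weeks.
Z = (40 − 35) / 5.477 = 0.913
P(T ≤ 40) = Φ(0.913) ≈ 0.819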